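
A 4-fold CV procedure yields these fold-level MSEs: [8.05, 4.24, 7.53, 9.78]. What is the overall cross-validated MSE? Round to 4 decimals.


Sum of fold MSEs = 29.6000.
Average = 29.6000 / 4 = 7.4000.

7.4000


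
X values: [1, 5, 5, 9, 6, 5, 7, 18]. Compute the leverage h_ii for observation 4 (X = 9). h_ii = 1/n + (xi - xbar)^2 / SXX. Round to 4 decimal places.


Mean of X: xbar = 7.0000.
SXX = 174.0000.
For X = 9: h = 1/8 + (9 - 7.0000)^2/174.0000 = 0.1480.

0.1480


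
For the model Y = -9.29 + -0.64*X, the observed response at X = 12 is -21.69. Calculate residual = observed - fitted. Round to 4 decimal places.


Fitted value at X = 12 is yhat = -9.29 + -0.64*12 = -16.9700.
Residual = -21.69 - -16.9700 = -4.7200.

-4.7200


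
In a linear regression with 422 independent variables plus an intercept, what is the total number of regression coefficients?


Total coefficients = number of predictors + 1 (for the intercept).
= 422 + 1 = 423.

423


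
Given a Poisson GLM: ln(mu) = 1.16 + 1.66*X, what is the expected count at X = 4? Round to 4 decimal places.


eta = 1.16 + 1.66 * 4 = 7.8000.
mu = exp(7.8000) = 2440.6020.

2440.6020


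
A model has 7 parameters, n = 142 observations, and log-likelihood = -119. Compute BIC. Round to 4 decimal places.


ln(142) = 4.955827.
k * ln(n) = 7 * 4.955827 = 34.690789.
-2L = 238.
BIC = 34.690789 + 238 = 272.690789, which rounds to 272.6908.

272.6908


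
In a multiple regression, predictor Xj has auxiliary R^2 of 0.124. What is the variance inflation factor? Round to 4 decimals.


Using VIF = 1/(1 - R^2_j):
1 - 0.124 = 0.876.
VIF = 1.1416.

1.1416


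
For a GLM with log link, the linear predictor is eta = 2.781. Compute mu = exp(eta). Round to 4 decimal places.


mu = exp(eta) = exp(2.781).
= 16.1351.

16.1351


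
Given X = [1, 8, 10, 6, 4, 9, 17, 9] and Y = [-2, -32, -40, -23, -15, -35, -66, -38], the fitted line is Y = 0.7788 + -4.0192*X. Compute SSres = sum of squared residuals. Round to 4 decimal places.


For each point, residual = actual - predicted.
Residuals: [1.2404, -0.6252, -0.5868, 0.3364, 0.2980, 0.3940, 1.5476, -2.6060].
Sum of squared residuals = 11.8173.

11.8173


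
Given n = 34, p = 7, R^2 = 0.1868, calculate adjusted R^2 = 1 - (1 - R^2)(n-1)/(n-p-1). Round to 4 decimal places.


Using the formula:
(1 - 0.1868) = 0.8132.
Multiply by 33/26: 0.8132 * 33 = 26.8356, then 26.8356 / 26 = 1.0321.
Adj R^2 = 1 - 1.0321 = -0.0321.

-0.0321


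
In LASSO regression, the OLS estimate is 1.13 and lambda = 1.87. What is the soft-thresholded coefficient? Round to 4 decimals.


Absolute value: |1.13| = 1.13.
Compare to lambda = 1.87.
Since |beta| <= lambda, the coefficient is set to 0.

0.0000


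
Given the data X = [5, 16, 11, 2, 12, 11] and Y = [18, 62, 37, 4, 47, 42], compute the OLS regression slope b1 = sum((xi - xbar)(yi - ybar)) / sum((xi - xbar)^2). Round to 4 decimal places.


Calculate xbar = 9.5000, ybar = 35.0000.
S_xx = 129.5000, S_xy = 528.0000.
Using b1 = S_xy / S_xx = 528.0000 / 129.5000, we get b1 = 4.0772.

4.0772


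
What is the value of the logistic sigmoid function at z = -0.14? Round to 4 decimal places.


Compute exp(0.1400) = 1.1503.
Sigmoid = 1 / (1 + 1.1503) = 1 / 2.1503 = 0.4651.

0.4651


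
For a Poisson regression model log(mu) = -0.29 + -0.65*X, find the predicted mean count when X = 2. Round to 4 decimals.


Compute eta = -0.29 + -0.65 * 2 = -1.5900.
Apply inverse link: mu = e^-1.5900 = 0.2039.

0.2039


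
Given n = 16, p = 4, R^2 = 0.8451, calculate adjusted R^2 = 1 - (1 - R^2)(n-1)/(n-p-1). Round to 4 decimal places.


Plug in: Adj R^2 = 1 - (1 - 0.8451) * 15/11.
= 1 - 0.1549 * 15/11
= 1 - 2.3235 / 11
= 1 - 0.2112 = 0.7888.

0.7888


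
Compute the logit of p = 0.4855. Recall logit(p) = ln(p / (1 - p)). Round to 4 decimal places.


Compute the odds: 0.4855/0.5145 = 0.9436.
Take the natural log: ln(0.9436) = -0.0580.

-0.0580


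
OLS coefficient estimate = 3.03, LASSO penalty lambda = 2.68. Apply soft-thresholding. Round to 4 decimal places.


Check: |3.03| = 3.03 vs lambda = 2.68.
Since |beta| > lambda, coefficient = sign(beta)*(|beta| - lambda) = 0.3500.
Soft-thresholded coefficient = 0.3500.

0.3500


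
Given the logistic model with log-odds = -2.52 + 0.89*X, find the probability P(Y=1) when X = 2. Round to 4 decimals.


Linear predictor: z = -2.52 + 0.89 * 2 = -0.7400.
P = 1/(1 + exp(0.7400)) = 1/(1 + 2.0959) = 0.3230.

0.3230


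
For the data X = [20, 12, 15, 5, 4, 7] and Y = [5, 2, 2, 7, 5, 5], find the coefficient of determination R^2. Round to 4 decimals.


The fitted line is Y = 5.8751 + -0.1468*X.
SSres = 15.0751, SStot = 19.3333.
R^2 = 1 - SSres/SStot = 0.2203.

0.2203


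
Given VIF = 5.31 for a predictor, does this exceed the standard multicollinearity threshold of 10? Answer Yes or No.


Check: VIF = 5.31 vs threshold = 10.
Since 5.31 < 10, the answer is No.

No


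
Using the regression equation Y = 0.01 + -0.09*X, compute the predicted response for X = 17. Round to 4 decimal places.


Substitute X = 17 into the equation:
Y = 0.01 + -0.09 * 17 = 0.01 + -1.5300 = -1.5200.

-1.5200


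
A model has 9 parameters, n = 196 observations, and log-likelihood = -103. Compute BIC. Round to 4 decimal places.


ln(196) = 5.278115.
k * ln(n) = 9 * 5.278115 = 47.503035.
-2L = 206.
BIC = 47.503035 + 206 = 253.503035, which rounds to 253.5030.

253.5030


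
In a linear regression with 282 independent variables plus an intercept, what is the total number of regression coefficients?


Including the intercept, the model has 282 predictor coefficients + 1 intercept.
Total = 283.

283


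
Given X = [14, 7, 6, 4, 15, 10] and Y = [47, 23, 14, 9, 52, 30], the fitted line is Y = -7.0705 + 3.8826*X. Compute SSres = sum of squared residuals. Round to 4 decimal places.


Predicted values from Y = -7.0705 + 3.8826*X.
Residuals: [-0.2859, 2.8923, -2.2251, 0.5401, 0.8315, -1.7555].
SSres = 17.4631.

17.4631


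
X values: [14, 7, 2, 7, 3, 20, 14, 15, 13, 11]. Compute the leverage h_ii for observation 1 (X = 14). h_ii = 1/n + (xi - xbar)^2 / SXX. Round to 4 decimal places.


Compute xbar = 10.6000 with n = 10 observations.
SXX = 294.4000.
Leverage = 1/10 + (14 - 10.6000)^2/294.4000 = 0.1393.

0.1393


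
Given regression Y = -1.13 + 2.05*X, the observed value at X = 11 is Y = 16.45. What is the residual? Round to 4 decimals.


Predicted = -1.13 + 2.05 * 11 = 21.4200.
Residual = 16.45 - 21.4200 = -4.9700.

-4.9700


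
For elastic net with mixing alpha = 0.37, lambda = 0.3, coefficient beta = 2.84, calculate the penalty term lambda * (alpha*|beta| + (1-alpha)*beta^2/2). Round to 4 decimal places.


Compute:
L1 = 0.37 * 2.84 = 1.0508.
L2 = 0.63 * 2.84^2 / 2 = 2.5407.
Penalty = 0.3 * (1.0508 + 2.5407) = 1.0774.

1.0774


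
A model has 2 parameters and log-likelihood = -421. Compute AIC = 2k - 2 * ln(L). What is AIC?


AIC = 2*2 - 2*(-421).
= 4 + 842 = 846.

846


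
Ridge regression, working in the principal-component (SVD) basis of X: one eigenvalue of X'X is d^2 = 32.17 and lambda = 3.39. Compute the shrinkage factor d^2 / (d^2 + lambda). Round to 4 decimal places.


d^2 + lambda = 32.17 + 3.39 = 35.5600.
Shrinkage factor = 32.17/35.5600 = 0.9047.

0.9047


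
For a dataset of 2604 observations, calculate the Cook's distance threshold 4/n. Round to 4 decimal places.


The threshold is 4/n.
4/2604 = 0.0015.

0.0015


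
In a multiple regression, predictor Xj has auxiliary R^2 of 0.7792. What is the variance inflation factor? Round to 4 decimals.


Using VIF = 1/(1 - R^2_j):
1 - 0.7792 = 0.2208.
VIF = 4.5290.

4.5290


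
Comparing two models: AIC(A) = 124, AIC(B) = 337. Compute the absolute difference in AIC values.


|AIC_A - AIC_B| = |124 - 337| = 213.
Model A is preferred (lower AIC).

213


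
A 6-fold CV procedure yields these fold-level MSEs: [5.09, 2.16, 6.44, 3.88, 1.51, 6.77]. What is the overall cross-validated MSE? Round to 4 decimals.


Add all fold MSEs: 25.8500.
Divide by k = 6: 25.8500/6 = 4.3083.

4.3083


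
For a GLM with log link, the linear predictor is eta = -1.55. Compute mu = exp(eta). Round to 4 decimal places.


Apply the inverse link:
mu = e^-1.55 = 0.2122.

0.2122


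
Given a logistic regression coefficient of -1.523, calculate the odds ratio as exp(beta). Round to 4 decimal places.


exp(-1.523) = 0.2181.
So the odds ratio is 0.2181.

0.2181


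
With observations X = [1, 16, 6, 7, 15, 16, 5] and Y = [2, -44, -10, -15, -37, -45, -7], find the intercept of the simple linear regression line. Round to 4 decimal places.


Compute b1 = -3.1285 from the OLS formula.
With xbar = 9.4286 and ybar = -22.2857, the intercept is:
b0 = -22.2857 - -3.1285 * 9.4286 = 7.2114.

7.2114


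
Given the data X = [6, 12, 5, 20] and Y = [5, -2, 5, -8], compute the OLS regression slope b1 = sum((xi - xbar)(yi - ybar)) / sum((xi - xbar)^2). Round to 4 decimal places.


Calculate xbar = 10.7500, ybar = 0.0000.
S_xx = 142.7500, S_xy = -129.0000.
Using b1 = S_xy / S_xx = -129.0000 / 142.7500, we get b1 = -0.9037.

-0.9037


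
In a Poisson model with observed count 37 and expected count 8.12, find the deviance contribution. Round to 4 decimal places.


First: ln(37/8.12) = 1.516588.
Then: 37 * 1.516588 = 56.113756.
y - mu = 37 - 8.12 = 28.88.
D = 2(56.113756 - 28.88) = 54.467512, which rounds to 54.4675.

54.4675


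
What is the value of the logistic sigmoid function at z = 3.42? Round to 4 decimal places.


Compute exp(-3.4200) = 0.0327.
Sigmoid = 1 / (1 + 0.0327) = 1 / 1.0327 = 0.9683.

0.9683


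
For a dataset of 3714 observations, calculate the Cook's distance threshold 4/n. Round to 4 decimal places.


Cook's distance cutoff = 4/n = 4/3714.
= 0.0011.

0.0011


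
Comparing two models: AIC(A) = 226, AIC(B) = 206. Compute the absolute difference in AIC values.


Absolute difference = |226 - 206| = 20.
The model with lower AIC (B) is preferred.

20


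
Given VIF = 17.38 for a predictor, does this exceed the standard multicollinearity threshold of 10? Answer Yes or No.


Compare VIF = 17.38 to the threshold of 10.
17.38 >= 10, so the answer is Yes.

Yes


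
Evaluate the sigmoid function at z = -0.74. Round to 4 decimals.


First, exp(0.7400) = 2.0959.
Then sigma(z) = 1/(1 + 2.0959) = 0.3230.

0.3230


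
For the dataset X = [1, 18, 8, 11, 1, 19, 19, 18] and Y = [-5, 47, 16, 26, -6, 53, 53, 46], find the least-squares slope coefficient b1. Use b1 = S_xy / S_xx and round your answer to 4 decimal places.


Calculate xbar = 11.8750, ybar = 28.7500.
S_xx = 428.8750, S_xy = 1359.7500.
Using b1 = S_xy / S_xx = 1359.7500 / 428.8750, we get b1 = 3.1705.

3.1705


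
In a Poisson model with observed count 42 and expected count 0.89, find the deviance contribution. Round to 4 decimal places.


y/mu = 42/0.89 = 47.191011 (approx.), and ln(42/0.89) = 3.854203.
y * ln(y/mu) = 42 * 3.854203 = 161.876526.
y - mu = 41.11.
D = 2 * (161.876526 - 41.11) = 241.533052, which rounds to 241.5331.

241.5331


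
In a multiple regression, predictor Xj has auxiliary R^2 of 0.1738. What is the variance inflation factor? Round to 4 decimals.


Using VIF = 1/(1 - R^2_j):
1 - 0.1738 = 0.8262.
VIF = 1.2104.

1.2104


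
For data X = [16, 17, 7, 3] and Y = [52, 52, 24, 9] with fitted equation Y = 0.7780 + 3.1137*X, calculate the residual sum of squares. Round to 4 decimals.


Predicted values from Y = 0.7780 + 3.1137*X.
Residuals: [1.4028, -1.7109, 1.4261, -1.1191].
SSres = 8.1812.

8.1812


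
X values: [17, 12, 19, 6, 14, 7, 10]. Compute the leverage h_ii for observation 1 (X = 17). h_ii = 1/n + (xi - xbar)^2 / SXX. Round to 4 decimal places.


Compute xbar = 12.1429 with n = 7 observations.
SXX = 142.8571.
Leverage = 1/7 + (17 - 12.1429)^2/142.8571 = 0.3080.

0.3080


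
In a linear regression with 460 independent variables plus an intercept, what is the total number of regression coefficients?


Total coefficients = number of predictors + 1 (for the intercept).
= 460 + 1 = 461.

461


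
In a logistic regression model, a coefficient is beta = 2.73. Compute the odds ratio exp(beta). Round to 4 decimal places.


The odds ratio is computed as:
OR = e^(2.73) = 15.3329.

15.3329


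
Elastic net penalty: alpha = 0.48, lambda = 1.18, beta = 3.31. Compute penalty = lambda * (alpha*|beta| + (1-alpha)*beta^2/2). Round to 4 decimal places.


Compute:
L1 = 0.48 * 3.31 = 1.5888.
L2 = 0.52 * 3.31^2 / 2 = 2.8486.
Penalty = 1.18 * (1.5888 + 2.8486) = 5.2361.

5.2361


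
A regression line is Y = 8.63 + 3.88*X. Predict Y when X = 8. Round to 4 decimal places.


Plug X = 8 into Y = 8.63 + 3.88*X:
Y = 8.63 + 31.0400 = 39.6700.

39.6700


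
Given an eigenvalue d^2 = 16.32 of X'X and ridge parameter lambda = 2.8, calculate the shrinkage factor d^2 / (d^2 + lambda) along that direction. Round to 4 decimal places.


Compute the denominator: 16.32 + 2.8 = 19.1200.
Shrinkage factor = 16.32 / 19.1200 = 0.8536.

0.8536


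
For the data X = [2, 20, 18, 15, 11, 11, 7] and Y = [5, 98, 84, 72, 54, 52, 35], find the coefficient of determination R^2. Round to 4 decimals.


The fitted line is Y = -2.5012 + 4.9703*X.
SSres = 26.6495, SStot = 5856.8571.
R^2 = 1 - SSres/SStot = 0.9954.

0.9954


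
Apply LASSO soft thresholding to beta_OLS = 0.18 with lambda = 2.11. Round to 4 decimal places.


Absolute value: |0.18| = 0.18.
Compare to lambda = 2.11.
Since |beta| <= lambda, the coefficient is set to 0.

0.0000


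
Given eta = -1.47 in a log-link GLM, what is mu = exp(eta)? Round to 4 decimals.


Apply the inverse link:
mu = e^-1.47 = 0.2299.

0.2299


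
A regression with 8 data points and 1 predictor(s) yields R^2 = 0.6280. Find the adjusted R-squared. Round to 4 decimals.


Adjusted R^2 = 1 - (1 - R^2) * (n-1)/(n-p-1).
(1 - R^2) = 0.3720.
(n-1)/(n-p-1) = 7/6.
(1 - R^2) * (n-1) = 0.3720 * 7 = 2.6040.
Divide by (n-p-1): 2.6040 / 6 = 0.4340.
Adj R^2 = 1 - 0.4340 = 0.5660.

0.5660


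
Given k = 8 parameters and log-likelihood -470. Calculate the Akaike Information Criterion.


AIC = 2k - 2*loglik = 2(8) - 2(-470).
= 16 + 940 = 956.

956


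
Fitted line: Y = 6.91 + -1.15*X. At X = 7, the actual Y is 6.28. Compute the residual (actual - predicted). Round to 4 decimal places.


Fitted value at X = 7 is yhat = 6.91 + -1.15*7 = -1.1400.
Residual = 6.28 - -1.1400 = 7.4200.

7.4200


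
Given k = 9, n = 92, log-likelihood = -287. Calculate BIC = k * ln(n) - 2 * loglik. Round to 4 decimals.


Compute k*ln(n) = 9*ln(92) = 9*4.521789 = 40.696101.
Then -2*loglik = 574.
BIC = 40.696101 + 574 = 614.696101, which rounds to 614.6961.

614.6961


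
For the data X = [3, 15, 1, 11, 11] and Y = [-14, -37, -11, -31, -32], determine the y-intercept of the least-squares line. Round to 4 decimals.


The slope is b1 = -1.9602.
Sample means are xbar = 8.2000 and ybar = -25.0000.
Intercept: b0 = -25.0000 - (-1.9602)(8.2000) = -8.9261.

-8.9261


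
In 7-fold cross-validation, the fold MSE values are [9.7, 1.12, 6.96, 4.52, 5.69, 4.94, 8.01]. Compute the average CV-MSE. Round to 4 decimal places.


Add all fold MSEs: 40.9400.
Divide by k = 7: 40.9400/7 = 5.8486.

5.8486


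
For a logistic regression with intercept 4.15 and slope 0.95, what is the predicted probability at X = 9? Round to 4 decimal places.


Compute z = 4.15 + (0.95)(9) = 12.7000.
exp(-z) = 0.0000.
P = 1/(1 + 0.0000) = 1.0000.

1.0000


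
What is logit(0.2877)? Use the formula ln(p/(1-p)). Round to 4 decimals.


1 - p = 0.7123.
p/(1-p) = 0.4039.
logit = ln(0.4039) = -0.9066.

-0.9066


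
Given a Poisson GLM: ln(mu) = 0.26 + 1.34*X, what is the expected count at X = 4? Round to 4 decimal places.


Linear predictor: eta = 0.26 + (1.34)(4) = 5.6200.
Expected count: mu = exp(5.6200) = 275.8894.

275.8894


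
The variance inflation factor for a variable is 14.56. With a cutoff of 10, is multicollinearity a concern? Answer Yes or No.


The threshold is 10.
VIF = 14.56 is >= 10.
Multicollinearity indication: Yes.

Yes


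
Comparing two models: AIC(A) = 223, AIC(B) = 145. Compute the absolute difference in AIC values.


|AIC_A - AIC_B| = |223 - 145| = 78.
Model B is preferred (lower AIC).

78


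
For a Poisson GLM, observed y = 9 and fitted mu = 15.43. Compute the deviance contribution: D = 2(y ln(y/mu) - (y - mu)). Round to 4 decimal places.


Compute y*ln(y/mu) = 9*ln(9/15.43) = 9*-0.539089 = -4.851801.
y - mu = -6.43.
D = 2*(-4.851801 - (-6.43)) = 3.156398, which rounds to 3.1564.

3.1564


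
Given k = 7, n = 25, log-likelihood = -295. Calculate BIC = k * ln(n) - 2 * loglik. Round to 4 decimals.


ln(25) = 3.218876.
k * ln(n) = 7 * 3.218876 = 22.532132.
-2L = 590.
BIC = 22.532132 + 590 = 612.532132, which rounds to 612.5321.

612.5321


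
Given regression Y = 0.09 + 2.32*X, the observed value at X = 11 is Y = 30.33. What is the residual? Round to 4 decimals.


Predicted = 0.09 + 2.32 * 11 = 25.6100.
Residual = 30.33 - 25.6100 = 4.7200.

4.7200


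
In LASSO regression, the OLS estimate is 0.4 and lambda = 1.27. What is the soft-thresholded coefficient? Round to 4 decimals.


Absolute value: |0.4| = 0.4.
Compare to lambda = 1.27.
Since |beta| <= lambda, the coefficient is set to 0.

0.0000


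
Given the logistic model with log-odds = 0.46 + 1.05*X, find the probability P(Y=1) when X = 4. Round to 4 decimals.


Linear predictor: z = 0.46 + 1.05 * 4 = 4.6600.
P = 1/(1 + exp(-4.6600)) = 1/(1 + 0.0095) = 0.9906.

0.9906


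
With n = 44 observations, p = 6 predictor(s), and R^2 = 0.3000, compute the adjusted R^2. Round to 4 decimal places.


Plug in: Adj R^2 = 1 - (1 - 0.3000) * 43/37.
= 1 - 0.7000 * 43/37
= 1 - 30.1000 / 37
= 1 - 0.8135 = 0.1865.

0.1865


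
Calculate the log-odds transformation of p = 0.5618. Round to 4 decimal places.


1 - p = 0.4382.
p/(1-p) = 1.2821.
logit = ln(1.2821) = 0.2485.

0.2485


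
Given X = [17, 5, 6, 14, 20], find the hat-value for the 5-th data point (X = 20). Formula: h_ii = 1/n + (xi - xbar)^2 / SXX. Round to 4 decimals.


n = 5, xbar = 12.4000.
SXX = sum((xi - xbar)^2) = 177.2000.
h = 1/5 + (20 - 12.4000)^2 / 177.2000 = 0.5260.

0.5260


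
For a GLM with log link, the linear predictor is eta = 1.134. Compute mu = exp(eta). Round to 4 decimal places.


Apply the inverse link:
mu = e^1.134 = 3.1081.

3.1081


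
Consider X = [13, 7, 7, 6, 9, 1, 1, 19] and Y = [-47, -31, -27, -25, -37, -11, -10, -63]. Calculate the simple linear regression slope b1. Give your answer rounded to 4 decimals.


The sample means are xbar = 7.8750 and ybar = -31.3750.
Compute S_xx = 250.8750 and S_xy = -741.3750.
Slope b1 = S_xy / S_xx = -741.3750 / 250.8750 = -2.9552.

-2.9552


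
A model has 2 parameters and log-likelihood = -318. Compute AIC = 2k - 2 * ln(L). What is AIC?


Compute:
2k = 2*2 = 4.
-2*loglik = -2*(-318) = 636.
AIC = 4 + 636 = 640.

640


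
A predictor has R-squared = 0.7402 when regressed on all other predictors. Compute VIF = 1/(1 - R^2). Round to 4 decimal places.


Denominator: 1 - 0.7402 = 0.2598.
VIF = 1 / 0.2598 = 3.8491.

3.8491


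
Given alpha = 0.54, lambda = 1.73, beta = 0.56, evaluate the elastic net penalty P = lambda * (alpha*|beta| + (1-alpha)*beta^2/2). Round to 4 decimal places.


alpha * |beta| = 0.54 * 0.56 = 0.3024.
(1-alpha) * beta^2/2 = 0.46 * 0.3136/2 = 0.0721.
Total = 1.73 * (0.3024 + 0.0721) = 0.6479.

0.6479


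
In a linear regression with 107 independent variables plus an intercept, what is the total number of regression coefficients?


Each predictor gets one coefficient, plus one intercept.
Total parameters = 107 + 1 = 108.

108


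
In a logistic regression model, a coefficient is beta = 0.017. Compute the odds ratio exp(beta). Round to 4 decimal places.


The odds ratio is computed as:
OR = e^(0.017) = 1.0171.

1.0171


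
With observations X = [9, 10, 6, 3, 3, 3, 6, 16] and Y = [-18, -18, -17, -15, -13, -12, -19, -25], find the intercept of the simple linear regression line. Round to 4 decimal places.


Compute b1 = -0.8264 from the OLS formula.
With xbar = 7.0000 and ybar = -17.1250, the intercept is:
b0 = -17.1250 - -0.8264 * 7.0000 = -11.3403.

-11.3403


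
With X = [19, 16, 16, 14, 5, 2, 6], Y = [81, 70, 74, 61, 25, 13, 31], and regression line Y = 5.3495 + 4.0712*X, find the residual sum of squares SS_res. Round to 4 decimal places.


Compute predicted values, then residuals = yi - yhat_i.
Residuals: [-1.7023, -0.4887, 3.5113, -1.3463, -0.7055, -0.4919, 1.2233].
SSres = sum(residual^2) = 19.5146.

19.5146


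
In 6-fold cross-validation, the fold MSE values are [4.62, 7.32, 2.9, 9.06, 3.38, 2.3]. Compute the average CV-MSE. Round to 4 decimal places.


Add all fold MSEs: 29.5800.
Divide by k = 6: 29.5800/6 = 4.9300.

4.9300


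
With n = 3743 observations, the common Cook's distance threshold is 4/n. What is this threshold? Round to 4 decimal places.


The threshold is 4/n.
4/3743 = 0.0011.

0.0011


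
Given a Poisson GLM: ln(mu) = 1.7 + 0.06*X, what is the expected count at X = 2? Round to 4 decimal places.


eta = 1.7 + 0.06 * 2 = 1.8200.
mu = exp(1.8200) = 6.1719.

6.1719


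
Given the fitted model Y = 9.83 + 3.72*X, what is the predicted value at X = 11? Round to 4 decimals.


Plug X = 11 into Y = 9.83 + 3.72*X:
Y = 9.83 + 40.9200 = 50.7500.

50.7500


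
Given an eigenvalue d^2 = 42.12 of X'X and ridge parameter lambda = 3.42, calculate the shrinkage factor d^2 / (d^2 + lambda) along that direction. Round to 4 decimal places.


Denominator = d^2 + lambda = 42.12 + 3.42 = 45.5400.
Shrinkage = 42.12 / 45.5400 = 0.9249.

0.9249


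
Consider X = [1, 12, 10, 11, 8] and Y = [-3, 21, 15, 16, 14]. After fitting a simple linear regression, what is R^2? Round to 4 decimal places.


Fit the OLS line: b0 = -4.5699, b1 = 2.0440.
SSres = 10.6503.
SStot = 333.2000.
R^2 = 1 - 10.6503/333.2000 = 0.9680.

0.9680


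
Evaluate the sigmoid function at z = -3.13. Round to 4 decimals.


First, exp(3.1300) = 22.8740.
Then sigma(z) = 1/(1 + 22.8740) = 0.0419.

0.0419


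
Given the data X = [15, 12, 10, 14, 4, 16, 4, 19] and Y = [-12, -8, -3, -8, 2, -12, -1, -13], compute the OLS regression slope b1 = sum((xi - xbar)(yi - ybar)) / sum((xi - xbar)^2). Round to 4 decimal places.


Calculate xbar = 11.7500, ybar = -6.8750.
S_xx = 209.5000, S_xy = -206.7500.
Using b1 = S_xy / S_xx = -206.7500 / 209.5000, we get b1 = -0.9869.

-0.9869


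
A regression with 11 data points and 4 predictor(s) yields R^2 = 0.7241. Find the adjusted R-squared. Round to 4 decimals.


Adjusted R^2 = 1 - (1 - R^2) * (n-1)/(n-p-1).
(1 - R^2) = 0.2759.
(n-1)/(n-p-1) = 10/6.
(1 - R^2) * (n-1) = 0.2759 * 10 = 2.7590.
Divide by (n-p-1): 2.7590 / 6 = 0.4598.
Adj R^2 = 1 - 0.4598 = 0.5402.

0.5402


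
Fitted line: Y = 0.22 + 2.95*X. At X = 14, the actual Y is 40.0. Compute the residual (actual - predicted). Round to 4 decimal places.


Compute yhat = 0.22 + (2.95)(14) = 41.5200.
Residual = actual - predicted = 40.0 - 41.5200 = -1.5200.

-1.5200


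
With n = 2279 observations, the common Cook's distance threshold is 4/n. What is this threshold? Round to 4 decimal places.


Using the rule of thumb:
Threshold = 4 / 2279 = 0.0018.

0.0018


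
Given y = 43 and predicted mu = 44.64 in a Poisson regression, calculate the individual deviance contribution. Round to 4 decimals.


First: ln(43/44.64) = -0.037430.
Then: 43 * -0.037430 = -1.609490.
y - mu = 43 - 44.64 = -1.64.
D = 2(-1.609490 - -1.64) = 0.061020, which rounds to 0.0610.

0.0610


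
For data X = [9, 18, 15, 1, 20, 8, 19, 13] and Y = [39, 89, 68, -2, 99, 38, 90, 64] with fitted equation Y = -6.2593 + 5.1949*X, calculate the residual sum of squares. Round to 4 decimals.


Predicted values from Y = -6.2593 + 5.1949*X.
Residuals: [-1.4948, 1.7511, -3.6642, -0.9356, 1.3613, 2.7001, -2.4438, 2.7256].
SSres = 42.1472.

42.1472


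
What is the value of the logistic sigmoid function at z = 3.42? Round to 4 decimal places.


exp(-3.4200) = 0.0327.
1 + exp(-z) = 1.0327.
sigmoid = 1/1.0327 = 0.9683.

0.9683


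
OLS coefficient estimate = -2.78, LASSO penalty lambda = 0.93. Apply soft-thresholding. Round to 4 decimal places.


Absolute value: |-2.78| = 2.78.
Compare to lambda = 0.93.
Since |beta| > lambda, coefficient = sign(beta)*(|beta| - lambda) = -1.8500.

-1.8500


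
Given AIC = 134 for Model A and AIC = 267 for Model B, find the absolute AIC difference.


|AIC_A - AIC_B| = |134 - 267| = 133.
Model A is preferred (lower AIC).

133


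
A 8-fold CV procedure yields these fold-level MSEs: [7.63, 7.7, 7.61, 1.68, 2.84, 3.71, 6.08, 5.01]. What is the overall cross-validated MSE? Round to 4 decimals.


Sum of fold MSEs = 42.2600.
Average = 42.2600 / 8 = 5.2825.

5.2825


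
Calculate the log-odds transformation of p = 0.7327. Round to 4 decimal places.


Compute the odds: 0.7327/0.2673 = 2.7411.
Take the natural log: ln(2.7411) = 1.0084.

1.0084


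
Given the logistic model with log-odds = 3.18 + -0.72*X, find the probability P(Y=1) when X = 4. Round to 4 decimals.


Linear predictor: z = 3.18 + -0.72 * 4 = 0.3000.
P = 1/(1 + exp(-0.3000)) = 1/(1 + 0.7408) = 0.5744.

0.5744


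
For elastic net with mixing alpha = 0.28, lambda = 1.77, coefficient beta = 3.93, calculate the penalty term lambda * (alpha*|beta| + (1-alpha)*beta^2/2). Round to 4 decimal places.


alpha * |beta| = 0.28 * 3.93 = 1.1004.
(1-alpha) * beta^2/2 = 0.72 * 15.4449/2 = 5.5602.
Total = 1.77 * (1.1004 + 5.5602) = 11.7892.

11.7892


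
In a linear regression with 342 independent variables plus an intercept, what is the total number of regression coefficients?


Total coefficients = number of predictors + 1 (for the intercept).
= 342 + 1 = 343.

343


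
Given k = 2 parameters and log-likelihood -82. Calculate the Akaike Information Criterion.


AIC = 2k - 2*loglik = 2(2) - 2(-82).
= 4 + 164 = 168.

168


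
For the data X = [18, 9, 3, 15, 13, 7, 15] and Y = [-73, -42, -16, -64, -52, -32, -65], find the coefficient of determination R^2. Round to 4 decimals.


After computing the OLS fit (b0=-5.2879, b1=-3.8373):
SSres = 23.2751, SStot = 2492.8571.
R^2 = 1 - 23.2751/2492.8571 = 0.9907.

0.9907


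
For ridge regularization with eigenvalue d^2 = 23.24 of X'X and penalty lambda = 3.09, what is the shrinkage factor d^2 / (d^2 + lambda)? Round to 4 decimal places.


Compute the denominator: 23.24 + 3.09 = 26.3300.
Shrinkage factor = 23.24 / 26.3300 = 0.8826.

0.8826


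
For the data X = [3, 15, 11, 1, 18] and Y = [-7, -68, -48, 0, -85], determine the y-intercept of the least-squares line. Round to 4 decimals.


First find the slope: b1 = -5.0283.
Means: xbar = 9.6000, ybar = -41.6000.
b0 = ybar - b1 * xbar = -41.6000 - -5.0283 * 9.6000 = 6.6715.

6.6715


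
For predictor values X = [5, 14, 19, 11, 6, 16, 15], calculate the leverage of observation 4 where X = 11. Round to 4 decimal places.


Compute xbar = 12.2857 with n = 7 observations.
SXX = 163.4286.
Leverage = 1/7 + (11 - 12.2857)^2/163.4286 = 0.1530.

0.1530


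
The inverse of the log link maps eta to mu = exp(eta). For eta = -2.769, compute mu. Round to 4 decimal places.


mu = exp(eta) = exp(-2.769).
= 0.0627.

0.0627


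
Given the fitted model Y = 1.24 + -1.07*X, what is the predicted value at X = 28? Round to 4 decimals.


Plug X = 28 into Y = 1.24 + -1.07*X:
Y = 1.24 + -29.9600 = -28.7200.

-28.7200


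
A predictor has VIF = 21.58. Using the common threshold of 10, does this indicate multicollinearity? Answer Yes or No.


Check: VIF = 21.58 vs threshold = 10.
Since 21.58 >= 10, the answer is Yes.

Yes


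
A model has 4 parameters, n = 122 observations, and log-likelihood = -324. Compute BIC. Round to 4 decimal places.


k * ln(n) = 4 * ln(122) = 4 * 4.804021 = 19.216084.
-2 * loglik = -2 * (-324) = 648.
BIC = 19.216084 + 648 = 667.216084, which rounds to 667.2161.

667.2161


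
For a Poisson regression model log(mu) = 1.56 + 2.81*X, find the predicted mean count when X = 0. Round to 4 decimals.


Compute eta = 1.56 + 2.81 * 0 = 1.5600.
Apply inverse link: mu = e^1.5600 = 4.7588.

4.7588


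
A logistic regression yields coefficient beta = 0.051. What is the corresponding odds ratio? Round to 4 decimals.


exp(0.051) = 1.0523.
So the odds ratio is 1.0523.

1.0523


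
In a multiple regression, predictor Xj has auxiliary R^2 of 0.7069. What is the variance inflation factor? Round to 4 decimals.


Using VIF = 1/(1 - R^2_j):
1 - 0.7069 = 0.2931.
VIF = 3.4118.

3.4118


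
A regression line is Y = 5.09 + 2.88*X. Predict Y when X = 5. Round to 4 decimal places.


Substitute X = 5 into the equation:
Y = 5.09 + 2.88 * 5 = 5.09 + 14.4000 = 19.4900.

19.4900


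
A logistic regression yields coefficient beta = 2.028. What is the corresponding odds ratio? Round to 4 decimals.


Odds ratio = exp(beta) = exp(2.028).
= 7.5989.

7.5989


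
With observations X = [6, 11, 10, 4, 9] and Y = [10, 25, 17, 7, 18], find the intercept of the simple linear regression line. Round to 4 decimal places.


Compute b1 = 2.3235 from the OLS formula.
With xbar = 8.0000 and ybar = 15.4000, the intercept is:
b0 = 15.4000 - 2.3235 * 8.0000 = -3.1882.

-3.1882


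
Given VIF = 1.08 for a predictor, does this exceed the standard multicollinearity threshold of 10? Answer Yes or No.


Check: VIF = 1.08 vs threshold = 10.
Since 1.08 < 10, the answer is No.

No


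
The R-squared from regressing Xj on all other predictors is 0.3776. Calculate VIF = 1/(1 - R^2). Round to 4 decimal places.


Denominator: 1 - 0.3776 = 0.6224.
VIF = 1 / 0.6224 = 1.6067.

1.6067


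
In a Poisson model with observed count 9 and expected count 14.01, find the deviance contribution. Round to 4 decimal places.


Compute y*ln(y/mu) = 9*ln(9/14.01) = 9*-0.442547 = -3.982923.
y - mu = -5.01.
D = 2*(-3.982923 - (-5.01)) = 2.054154, which rounds to 2.0542.

2.0542


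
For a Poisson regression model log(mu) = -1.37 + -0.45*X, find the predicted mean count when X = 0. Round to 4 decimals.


eta = -1.37 + -0.45 * 0 = -1.3700.
mu = exp(-1.3700) = 0.2541.

0.2541


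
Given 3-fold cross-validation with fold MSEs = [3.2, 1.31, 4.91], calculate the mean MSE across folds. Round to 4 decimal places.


Add all fold MSEs: 9.4200.
Divide by k = 3: 9.4200/3 = 3.1400.

3.1400


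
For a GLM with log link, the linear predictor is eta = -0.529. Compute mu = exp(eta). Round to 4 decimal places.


Apply the inverse link:
mu = e^-0.529 = 0.5892.

0.5892


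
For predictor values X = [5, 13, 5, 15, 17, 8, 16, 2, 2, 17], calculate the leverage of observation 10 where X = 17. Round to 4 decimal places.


Mean of X: xbar = 10.0000.
SXX = 350.0000.
For X = 17: h = 1/10 + (17 - 10.0000)^2/350.0000 = 0.2400.

0.2400


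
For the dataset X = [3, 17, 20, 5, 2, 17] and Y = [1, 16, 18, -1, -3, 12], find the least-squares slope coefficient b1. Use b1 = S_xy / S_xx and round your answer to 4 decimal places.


The sample means are xbar = 10.6667 and ybar = 7.1667.
Compute S_xx = 333.3333 and S_xy = 369.3333.
Slope b1 = S_xy / S_xx = 369.3333 / 333.3333 = 1.1080.

1.1080


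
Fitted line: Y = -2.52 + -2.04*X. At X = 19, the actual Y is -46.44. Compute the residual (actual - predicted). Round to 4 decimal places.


Predicted = -2.52 + -2.04 * 19 = -41.2800.
Residual = -46.44 - -41.2800 = -5.1600.

-5.1600


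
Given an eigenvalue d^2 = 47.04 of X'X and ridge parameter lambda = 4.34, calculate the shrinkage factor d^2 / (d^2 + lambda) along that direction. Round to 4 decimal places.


Compute the denominator: 47.04 + 4.34 = 51.3800.
Shrinkage factor = 47.04 / 51.3800 = 0.9155.

0.9155


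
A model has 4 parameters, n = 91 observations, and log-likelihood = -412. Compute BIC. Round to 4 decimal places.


ln(91) = 4.510860.
k * ln(n) = 4 * 4.510860 = 18.043440.
-2L = 824.
BIC = 18.043440 + 824 = 842.043440, which rounds to 842.0434.

842.0434


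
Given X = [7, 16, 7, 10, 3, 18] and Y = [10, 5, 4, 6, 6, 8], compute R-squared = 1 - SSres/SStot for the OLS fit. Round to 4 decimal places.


Fit the OLS line: b0 = 6.2867, b1 = 0.0210.
SSres = 23.4266.
SStot = 23.5000.
R^2 = 1 - 23.4266/23.5000 = 0.0031.

0.0031


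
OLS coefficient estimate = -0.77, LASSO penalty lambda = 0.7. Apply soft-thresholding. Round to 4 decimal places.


Absolute value: |-0.77| = 0.77.
Compare to lambda = 0.7.
Since |beta| > lambda, coefficient = sign(beta)*(|beta| - lambda) = -0.0700.

-0.0700


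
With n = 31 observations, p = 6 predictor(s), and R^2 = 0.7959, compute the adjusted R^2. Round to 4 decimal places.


Using the formula:
(1 - 0.7959) = 0.2041.
Multiply by 30/24: 0.2041 * 30 = 6.1230, then 6.1230 / 24 = 0.2551.
Adj R^2 = 1 - 0.2551 = 0.7449.

0.7449


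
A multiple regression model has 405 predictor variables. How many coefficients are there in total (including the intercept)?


Including the intercept, the model has 405 predictor coefficients + 1 intercept.
Total = 406.

406


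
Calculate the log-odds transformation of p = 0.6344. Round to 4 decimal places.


1 - p = 0.3656.
p/(1-p) = 1.7352.
logit = ln(1.7352) = 0.5511.

0.5511


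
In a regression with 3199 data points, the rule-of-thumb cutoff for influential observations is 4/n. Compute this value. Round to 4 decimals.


The threshold is 4/n.
4/3199 = 0.0013.

0.0013


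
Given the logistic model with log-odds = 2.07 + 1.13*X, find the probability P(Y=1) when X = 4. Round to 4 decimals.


Linear predictor: z = 2.07 + 1.13 * 4 = 6.5900.
P = 1/(1 + exp(-6.5900)) = 1/(1 + 0.0014) = 0.9986.

0.9986


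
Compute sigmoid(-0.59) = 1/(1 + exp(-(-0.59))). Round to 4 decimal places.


Compute exp(0.5900) = 1.8040.
Sigmoid = 1 / (1 + 1.8040) = 1 / 2.8040 = 0.3566.

0.3566


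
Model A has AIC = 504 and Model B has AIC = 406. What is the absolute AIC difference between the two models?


|AIC_A - AIC_B| = |504 - 406| = 98.
Model B is preferred (lower AIC).

98


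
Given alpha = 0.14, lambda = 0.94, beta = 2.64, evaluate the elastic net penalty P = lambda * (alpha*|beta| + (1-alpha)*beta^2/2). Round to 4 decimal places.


Compute:
L1 = 0.14 * 2.64 = 0.3696.
L2 = 0.86 * 2.64^2 / 2 = 2.9969.
Penalty = 0.94 * (0.3696 + 2.9969) = 3.1645.

3.1645


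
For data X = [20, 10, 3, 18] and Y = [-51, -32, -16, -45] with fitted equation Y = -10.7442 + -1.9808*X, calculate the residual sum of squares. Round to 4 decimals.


Compute predicted values, then residuals = yi - yhat_i.
Residuals: [-0.6398, -1.4478, 0.6866, 1.3986].
SSres = sum(residual^2) = 4.9330.

4.9330


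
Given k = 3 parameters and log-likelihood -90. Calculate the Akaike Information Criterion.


AIC = 2k - 2*loglik = 2(3) - 2(-90).
= 6 + 180 = 186.

186


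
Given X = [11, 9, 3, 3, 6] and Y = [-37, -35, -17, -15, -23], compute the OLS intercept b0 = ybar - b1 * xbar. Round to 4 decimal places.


The slope is b1 = -2.7969.
Sample means are xbar = 6.4000 and ybar = -25.4000.
Intercept: b0 = -25.4000 - (-2.7969)(6.4000) = -7.5000.

-7.5000


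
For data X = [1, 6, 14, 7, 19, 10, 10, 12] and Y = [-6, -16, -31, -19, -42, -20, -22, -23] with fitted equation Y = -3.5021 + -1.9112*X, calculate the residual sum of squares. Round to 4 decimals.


For each point, residual = actual - predicted.
Residuals: [-0.5867, -1.0307, -0.7411, -2.1195, -2.1851, 2.6141, 0.6141, 3.4365].
Sum of squared residuals = 30.2429.

30.2429


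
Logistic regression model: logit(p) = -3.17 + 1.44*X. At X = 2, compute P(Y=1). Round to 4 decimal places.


Linear predictor: z = -3.17 + 1.44 * 2 = -0.2900.
P = 1/(1 + exp(0.2900)) = 1/(1 + 1.3364) = 0.4280.

0.4280


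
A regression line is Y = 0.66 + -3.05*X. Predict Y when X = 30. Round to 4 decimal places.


Plug X = 30 into Y = 0.66 + -3.05*X:
Y = 0.66 + -91.5000 = -90.8400.

-90.8400


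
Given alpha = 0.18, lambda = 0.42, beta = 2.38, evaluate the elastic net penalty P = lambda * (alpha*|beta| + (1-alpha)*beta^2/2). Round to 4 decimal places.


Compute:
L1 = 0.18 * 2.38 = 0.4284.
L2 = 0.82 * 2.38^2 / 2 = 2.3224.
Penalty = 0.42 * (0.4284 + 2.3224) = 1.1553.

1.1553


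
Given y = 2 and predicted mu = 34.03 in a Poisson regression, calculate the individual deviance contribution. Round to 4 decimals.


Compute y*ln(y/mu) = 2*ln(2/34.03) = 2*-2.834095 = -5.668190.
y - mu = -32.03.
D = 2*(-5.668190 - (-32.03)) = 52.723620, which rounds to 52.7236.

52.7236


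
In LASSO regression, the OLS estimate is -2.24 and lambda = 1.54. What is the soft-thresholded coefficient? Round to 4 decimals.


Absolute value: |-2.24| = 2.24.
Compare to lambda = 1.54.
Since |beta| > lambda, coefficient = sign(beta)*(|beta| - lambda) = -0.7000.

-0.7000


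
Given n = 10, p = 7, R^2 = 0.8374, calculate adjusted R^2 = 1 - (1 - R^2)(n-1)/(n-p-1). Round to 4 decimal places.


Using the formula:
(1 - 0.8374) = 0.1626.
Multiply by 9/2: 0.1626 * 9 = 1.4634, then 1.4634 / 2 = 0.7317.
Adj R^2 = 1 - 0.7317 = 0.2683.

0.2683


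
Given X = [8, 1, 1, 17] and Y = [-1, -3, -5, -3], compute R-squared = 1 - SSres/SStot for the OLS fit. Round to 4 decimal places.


After computing the OLS fit (b0=-3.5470, b1=0.0810):
SSres = 6.8654, SStot = 8.0000.
R^2 = 1 - 6.8654/8.0000 = 0.1418.

0.1418


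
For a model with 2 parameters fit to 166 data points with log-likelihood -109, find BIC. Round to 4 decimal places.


ln(166) = 5.111988.
k * ln(n) = 2 * 5.111988 = 10.223976.
-2L = 218.
BIC = 10.223976 + 218 = 228.223976, which rounds to 228.2240.

228.2240


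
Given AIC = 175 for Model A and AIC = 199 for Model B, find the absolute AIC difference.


Compute |175 - 199| = 24.
Model A has the smaller AIC.

24


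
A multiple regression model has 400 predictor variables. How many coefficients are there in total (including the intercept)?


Total coefficients = number of predictors + 1 (for the intercept).
= 400 + 1 = 401.

401


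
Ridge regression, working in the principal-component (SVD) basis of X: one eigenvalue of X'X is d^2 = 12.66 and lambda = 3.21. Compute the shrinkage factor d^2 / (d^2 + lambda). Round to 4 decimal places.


Compute the denominator: 12.66 + 3.21 = 15.8700.
Shrinkage factor = 12.66 / 15.8700 = 0.7977.

0.7977


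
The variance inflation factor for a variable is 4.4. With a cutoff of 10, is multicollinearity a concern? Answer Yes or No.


The threshold is 10.
VIF = 4.4 is < 10.
Multicollinearity indication: No.

No


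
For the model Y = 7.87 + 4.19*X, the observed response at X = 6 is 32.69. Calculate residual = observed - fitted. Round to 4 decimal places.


Compute yhat = 7.87 + (4.19)(6) = 33.0100.
Residual = actual - predicted = 32.69 - 33.0100 = -0.3200.

-0.3200


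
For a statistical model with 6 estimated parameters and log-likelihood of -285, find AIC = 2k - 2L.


AIC = 2*6 - 2*(-285).
= 12 + 570 = 582.

582


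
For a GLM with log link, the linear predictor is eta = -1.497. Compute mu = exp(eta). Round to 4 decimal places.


Apply the inverse link:
mu = e^-1.497 = 0.2238.

0.2238


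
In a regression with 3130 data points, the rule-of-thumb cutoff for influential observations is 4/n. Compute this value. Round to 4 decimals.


Cook's distance cutoff = 4/n = 4/3130.
= 0.0013.

0.0013


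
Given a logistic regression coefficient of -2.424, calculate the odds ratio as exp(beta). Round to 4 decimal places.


Odds ratio = exp(beta) = exp(-2.424).
= 0.0886.

0.0886


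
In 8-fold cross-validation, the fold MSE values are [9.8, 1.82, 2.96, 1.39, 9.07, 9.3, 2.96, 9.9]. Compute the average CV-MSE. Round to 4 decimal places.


Add all fold MSEs: 47.2000.
Divide by k = 8: 47.2000/8 = 5.9000.

5.9000
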